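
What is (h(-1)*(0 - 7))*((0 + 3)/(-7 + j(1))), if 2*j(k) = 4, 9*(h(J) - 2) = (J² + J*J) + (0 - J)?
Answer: 49/5 ≈ 9.8000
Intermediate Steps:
h(J) = 2 - J/9 + 2*J²/9 (h(J) = 2 + ((J² + J*J) + (0 - J))/9 = 2 + ((J² + J²) - J)/9 = 2 + (2*J² - J)/9 = 2 + (-J + 2*J²)/9 = 2 + (-J/9 + 2*J²/9) = 2 - J/9 + 2*J²/9)
j(k) = 2 (j(k) = (½)*4 = 2)
(h(-1)*(0 - 7))*((0 + 3)/(-7 + j(1))) = ((2 - ⅑*(-1) + (2/9)*(-1)²)*(0 - 7))*((0 + 3)/(-7 + 2)) = ((2 + ⅑ + (2/9)*1)*(-7))*(3/(-5)) = ((2 + ⅑ + 2/9)*(-7))*(3*(-⅕)) = ((7/3)*(-7))*(-⅗) = -49/3*(-⅗) = 49/5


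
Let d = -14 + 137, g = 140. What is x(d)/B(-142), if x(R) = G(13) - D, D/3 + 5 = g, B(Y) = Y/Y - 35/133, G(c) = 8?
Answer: -7543/14 ≈ -538.79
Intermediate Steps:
B(Y) = 14/19 (B(Y) = 1 - 35*1/133 = 1 - 5/19 = 14/19)
d = 123
D = 405 (D = -15 + 3*140 = -15 + 420 = 405)
x(R) = -397 (x(R) = 8 - 1*405 = 8 - 405 = -397)
x(d)/B(-142) = -397/14/19 = -397*19/14 = -7543/14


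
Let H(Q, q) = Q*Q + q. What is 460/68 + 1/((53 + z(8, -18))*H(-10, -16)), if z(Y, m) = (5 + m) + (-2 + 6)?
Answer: 425057/62832 ≈ 6.7650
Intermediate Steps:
z(Y, m) = 9 + m (z(Y, m) = (5 + m) + 4 = 9 + m)
H(Q, q) = q + Q² (H(Q, q) = Q² + q = q + Q²)
460/68 + 1/((53 + z(8, -18))*H(-10, -16)) = 460/68 + 1/((53 + (9 - 18))*(-16 + (-10)²)) = 460*(1/68) + 1/((53 - 9)*(-16 + 100)) = 115/17 + 1/(44*84) = 115/17 + (1/44)*(1/84) = 115/17 + 1/3696 = 425057/62832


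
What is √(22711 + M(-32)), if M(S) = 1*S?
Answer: √22679 ≈ 150.60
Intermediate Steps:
M(S) = S
√(22711 + M(-32)) = √(22711 - 32) = √22679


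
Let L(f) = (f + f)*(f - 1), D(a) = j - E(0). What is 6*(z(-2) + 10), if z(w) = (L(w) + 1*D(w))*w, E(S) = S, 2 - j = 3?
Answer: -72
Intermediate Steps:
j = -1 (j = 2 - 1*3 = 2 - 3 = -1)
D(a) = -1 (D(a) = -1 - 1*0 = -1 + 0 = -1)
L(f) = 2*f*(-1 + f) (L(f) = (2*f)*(-1 + f) = 2*f*(-1 + f))
z(w) = w*(-1 + 2*w*(-1 + w)) (z(w) = (2*w*(-1 + w) + 1*(-1))*w = (2*w*(-1 + w) - 1)*w = (-1 + 2*w*(-1 + w))*w = w*(-1 + 2*w*(-1 + w)))
6*(z(-2) + 10) = 6*(-2*(-1 + 2*(-2)*(-1 - 2)) + 10) = 6*(-2*(-1 + 2*(-2)*(-3)) + 10) = 6*(-2*(-1 + 12) + 10) = 6*(-2*11 + 10) = 6*(-22 + 10) = 6*(-12) = -72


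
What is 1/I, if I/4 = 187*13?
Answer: 1/9724 ≈ 0.00010284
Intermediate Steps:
I = 9724 (I = 4*(187*13) = 4*2431 = 9724)
1/I = 1/9724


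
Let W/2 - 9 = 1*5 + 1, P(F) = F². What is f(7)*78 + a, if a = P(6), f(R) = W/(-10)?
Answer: -198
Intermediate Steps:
W = 30 (W = 18 + 2*(1*5 + 1) = 18 + 2*(5 + 1) = 18 + 2*6 = 18 + 12 = 30)
f(R) = -3 (f(R) = 30/(-10) = 30*(-⅒) = -3)
a = 36 (a = 6² = 36)
f(7)*78 + a = -3*78 + 36 = -234 + 36 = -198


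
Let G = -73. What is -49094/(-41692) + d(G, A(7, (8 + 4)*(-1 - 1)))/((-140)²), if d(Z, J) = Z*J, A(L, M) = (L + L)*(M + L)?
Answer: 4302549/2084600 ≈ 2.0640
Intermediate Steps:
A(L, M) = 2*L*(L + M) (A(L, M) = (2*L)*(L + M) = 2*L*(L + M))
d(Z, J) = J*Z
-49094/(-41692) + d(G, A(7, (8 + 4)*(-1 - 1)))/((-140)²) = -49094/(-41692) + ((2*7*(7 + (8 + 4)*(-1 - 1)))*(-73))/((-140)²) = -49094*(-1/41692) + ((2*7*(7 + 12*(-2)))*(-73))/19600 = 24547/20846 + ((2*7*(7 - 24))*(-73))*(1/19600) = 24547/20846 + ((2*7*(-17))*(-73))*(1/19600) = 24547/20846 - 238*(-73)*(1/19600) = 24547/20846 + 17374*(1/19600) = 24547/20846 + 1241/1400 = 4302549/2084600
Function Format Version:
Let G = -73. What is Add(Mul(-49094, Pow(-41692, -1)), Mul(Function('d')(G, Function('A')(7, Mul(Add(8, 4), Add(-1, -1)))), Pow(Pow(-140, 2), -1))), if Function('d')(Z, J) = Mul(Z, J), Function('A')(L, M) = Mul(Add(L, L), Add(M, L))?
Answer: Rational(4302549, 2084600) ≈ 2.0640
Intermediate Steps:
Function('A')(L, M) = Mul(2, L, Add(L, M)) (Function('A')(L, M) = Mul(Mul(2, L), Add(L, M)) = Mul(2, L, Add(L, M)))
Function('d')(Z, J) = Mul(J, Z)
Add(Mul(-49094, Pow(-41692, -1)), Mul(Function('d')(G, Function('A')(7, Mul(Add(8, 4), Add(-1, -1)))), Pow(Pow(-140, 2), -1))) = Add(Mul(-49094, Pow(-41692, -1)), Mul(Mul(Mul(2, 7, Add(7, Mul(Add(8, 4), Add(-1, -1)))), -73), Pow(Pow(-140, 2), -1))) = Add(Mul(-49094, Rational(-1, 41692)), Mul(Mul(Mul(2, 7, Add(7, Mul(12, -2))), -73), Pow(19600, -1))) = Add(Rational(24547, 20846), Mul(Mul(Mul(2, 7, Add(7, -24)), -73), Rational(1, 19600))) = Add(Rational(24547, 20846), Mul(Mul(Mul(2, 7, -17), -73), Rational(1, 19600))) = Add(Rational(24547, 20846), Mul(Mul(-238, -73), Rational(1, 19600))) = Add(Rational(24547, 20846), Mul(17374, Rational(1, 19600))) = Add(Rational(24547, 20846), Rational(1241, 1400)) = Rational(4302549, 2084600)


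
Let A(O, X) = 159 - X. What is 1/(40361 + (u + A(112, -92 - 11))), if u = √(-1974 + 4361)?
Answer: 3693/150020522 - √2387/1650225742 ≈ 2.4587e-5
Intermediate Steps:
u = √2387 ≈ 48.857
1/(40361 + (u + A(112, -92 - 11))) = 1/(40361 + (√2387 + (159 - (-92 - 11)))) = 1/(40361 + (√2387 + (159 - 1*(-103)))) = 1/(40361 + (√2387 + (159 + 103))) = 1/(40361 + (√2387 + 262)) = 1/(40361 + (262 + √2387)) = 1/(40623 + √2387)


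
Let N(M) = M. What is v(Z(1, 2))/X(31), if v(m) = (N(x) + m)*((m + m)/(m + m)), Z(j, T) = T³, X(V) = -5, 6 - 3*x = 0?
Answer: -2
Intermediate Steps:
x = 2 (x = 2 - ⅓*0 = 2 + 0 = 2)
v(m) = 2 + m (v(m) = (2 + m)*((m + m)/(m + m)) = (2 + m)*((2*m)/((2*m))) = (2 + m)*((2*m)*(1/(2*m))) = (2 + m)*1 = 2 + m)
v(Z(1, 2))/X(31) = (2 + 2³)/(-5) = (2 + 8)*(-⅕) = 10*(-⅕) = -2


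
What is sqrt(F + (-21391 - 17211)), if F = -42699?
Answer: I*sqrt(81301) ≈ 285.13*I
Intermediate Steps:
sqrt(F + (-21391 - 17211)) = sqrt(-42699 + (-21391 - 17211)) = sqrt(-42699 - 38602) = sqrt(-81301) = I*sqrt(81301)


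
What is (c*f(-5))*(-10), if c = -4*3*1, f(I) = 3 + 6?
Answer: 1080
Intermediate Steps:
f(I) = 9
c = -12 (c = -12*1 = -12)
(c*f(-5))*(-10) = -12*9*(-10) = -108*(-10) = 1080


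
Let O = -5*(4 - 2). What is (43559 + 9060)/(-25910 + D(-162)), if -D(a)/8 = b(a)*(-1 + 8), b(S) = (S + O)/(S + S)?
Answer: -4262139/2101118 ≈ -2.0285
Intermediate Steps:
O = -10 (O = -5*2 = -10)
b(S) = (-10 + S)/(2*S) (b(S) = (S - 10)/(S + S) = (-10 + S)/((2*S)) = (-10 + S)*(1/(2*S)) = (-10 + S)/(2*S))
D(a) = -28*(-10 + a)/a (D(a) = -8*(-10 + a)/(2*a)*(-1 + 8) = -8*(-10 + a)/(2*a)*7 = -28*(-10 + a)/a)
(43559 + 9060)/(-25910 + D(-162)) = (43559 + 9060)/(-25910 + (-28 + 280/(-162))) = 52619/(-25910 + (-28 + 280*(-1/162))) = 52619/(-25910 + (-28 - 140/81)) = 52619/(-25910 - 2408/81) = 52619/(-2101118/81) = 52619*(-81/2101118) = -4262139/2101118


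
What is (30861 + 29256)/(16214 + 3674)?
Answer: 60117/19888 ≈ 3.0228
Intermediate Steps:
(30861 + 29256)/(16214 + 3674) = 60117/19888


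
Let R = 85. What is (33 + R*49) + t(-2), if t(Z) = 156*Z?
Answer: 3886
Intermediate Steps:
(33 + R*49) + t(-2) = (33 + 85*49) + 156*(-2) = (33 + 4165) - 312 = 4198 - 312 = 3886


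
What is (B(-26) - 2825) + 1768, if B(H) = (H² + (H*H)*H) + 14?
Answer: -17943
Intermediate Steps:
B(H) = 14 + H² + H³ (B(H) = (H² + H²*H) + 14 = (H² + H³) + 14 = 14 + H² + H³)
(B(-26) - 2825) + 1768 = ((14 + (-26)² + (-26)³) - 2825) + 1768 = ((14 + 676 - 17576) - 2825) + 1768 = (-16886 - 2825) + 1768 = -19711 + 1768 = -17943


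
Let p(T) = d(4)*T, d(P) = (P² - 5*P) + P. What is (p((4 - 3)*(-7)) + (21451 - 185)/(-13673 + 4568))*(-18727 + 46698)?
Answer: -594831286/9105 ≈ -65330.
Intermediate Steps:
d(P) = P² - 4*P
p(T) = 0 (p(T) = (4*(-4 + 4))*T = (4*0)*T = 0*T = 0)
(p((4 - 3)*(-7)) + (21451 - 185)/(-13673 + 4568))*(-18727 + 46698) = (0 + (21451 - 185)/(-13673 + 4568))*(-18727 + 46698) = (0 + 21266/(-9105))*27971 = (0 + 21266*(-1/9105))*27971 = (0 - 21266/9105)*27971 = -21266/9105*27971 = -594831286/9105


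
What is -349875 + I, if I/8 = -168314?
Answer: -1696387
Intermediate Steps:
I = -1346512 (I = 8*(-168314) = -1346512)
-349875 + I = -349875 - 1346512 = -1696387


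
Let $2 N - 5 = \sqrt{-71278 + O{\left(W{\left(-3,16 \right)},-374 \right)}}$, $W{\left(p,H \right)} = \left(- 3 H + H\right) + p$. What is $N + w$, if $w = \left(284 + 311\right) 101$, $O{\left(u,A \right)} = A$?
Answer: $\frac{120195}{2} + i \sqrt{17913} \approx 60098.0 + 133.84 i$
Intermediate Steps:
$W{\left(p,H \right)} = p - 2 H$ ($W{\left(p,H \right)} = - 2 H + p = p - 2 H$)
$w = 60095$ ($w = 595 \cdot 101 = 60095$)
$N = \frac{5}{2} + i \sqrt{17913}$ ($N = \frac{5}{2} + \frac{\sqrt{-71278 - 374}}{2} = \frac{5}{2} + \frac{\sqrt{-71652}}{2} = \frac{5}{2} + \frac{2 i \sqrt{17913}}{2} = \frac{5}{2} + i \sqrt{17913} \approx 2.5 + 133.84 i$)
$N + w = \left(\frac{5}{2} + i \sqrt{17913}\right) + 60095 = \frac{120195}{2} + i \sqrt{17913}$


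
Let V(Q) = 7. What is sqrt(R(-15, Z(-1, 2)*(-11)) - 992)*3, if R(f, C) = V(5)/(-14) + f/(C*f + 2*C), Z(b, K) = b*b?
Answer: 3*I*sqrt(81191110)/286 ≈ 94.517*I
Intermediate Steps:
Z(b, K) = b**2
R(f, C) = -1/2 + f/(2*C + C*f) (R(f, C) = 7/(-14) + f/(C*f + 2*C) = 7*(-1/14) + f/(2*C + C*f) = -1/2 + f/(2*C + C*f))
sqrt(R(-15, Z(-1, 2)*(-11)) - 992)*3 = sqrt((-15 - (-1)**2*(-11) - 1/2*(-1)**2*(-11)*(-15))/((((-1)**2*(-11)))*(2 - 15)) - 992)*3 = sqrt((-15 - (-11) - 1/2*1*(-11)*(-15))/((1*(-11))*(-13)) - 992)*3 = sqrt(-1/13*(-15 - 1*(-11) - 1/2*(-11)*(-15))/(-11) - 992)*3 = sqrt(-1/11*(-1/13)*(-15 + 11 - 165/2) - 992)*3 = sqrt(-1/11*(-1/13)*(-173/2) - 992)*3 = sqrt(-173/286 - 992)*3 = sqrt(-283885/286)*3 = (I*sqrt(81191110)/286)*3 = 3*I*sqrt(81191110)/286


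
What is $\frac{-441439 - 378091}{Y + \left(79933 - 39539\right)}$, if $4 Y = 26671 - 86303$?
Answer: $- \frac{409765}{12743} \approx -32.156$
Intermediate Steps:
$Y = -14908$ ($Y = \frac{26671 - 86303}{4} = \frac{1}{4} \left(-59632\right) = -14908$)
$\frac{-441439 - 378091}{Y + \left(79933 - 39539\right)} = \frac{-441439 - 378091}{-14908 + \left(79933 - 39539\right)} = - \frac{819530}{-14908 + 40394} = - \frac{819530}{25486} = \left(-819530\right) \frac{1}{25486} = - \frac{409765}{12743}$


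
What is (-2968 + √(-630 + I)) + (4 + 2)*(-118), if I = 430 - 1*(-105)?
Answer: -3676 + I*√95 ≈ -3676.0 + 9.7468*I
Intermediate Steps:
I = 535 (I = 430 + 105 = 535)
(-2968 + √(-630 + I)) + (4 + 2)*(-118) = (-2968 + √(-630 + 535)) + (4 + 2)*(-118) = (-2968 + √(-95)) + 6*(-118) = (-2968 + I*√95) - 708 = -3676 + I*√95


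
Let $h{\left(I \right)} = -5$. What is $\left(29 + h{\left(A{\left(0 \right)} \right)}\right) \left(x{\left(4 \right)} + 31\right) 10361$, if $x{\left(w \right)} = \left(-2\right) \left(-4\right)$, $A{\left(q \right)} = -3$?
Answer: $9697896$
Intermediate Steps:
$x{\left(w \right)} = 8$
$\left(29 + h{\left(A{\left(0 \right)} \right)}\right) \left(x{\left(4 \right)} + 31\right) 10361 = \left(29 - 5\right) \left(8 + 31\right) 10361 = 24 \cdot 39 \cdot 10361 = 936 \cdot 10361 = 9697896$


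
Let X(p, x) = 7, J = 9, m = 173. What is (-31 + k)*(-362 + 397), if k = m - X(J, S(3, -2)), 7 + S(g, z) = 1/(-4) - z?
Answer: 4725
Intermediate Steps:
S(g, z) = -29/4 - z (S(g, z) = -7 + (1/(-4) - z) = -7 + (-¼ - z) = -29/4 - z)
k = 166 (k = 173 - 1*7 = 173 - 7 = 166)
(-31 + k)*(-362 + 397) = (-31 + 166)*(-362 + 397) = 135*35 = 4725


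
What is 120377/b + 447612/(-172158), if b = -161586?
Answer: -15508616033/4636387098 ≈ -3.3450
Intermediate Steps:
120377/b + 447612/(-172158) = 120377/(-161586) + 447612/(-172158) = 120377*(-1/161586) + 447612*(-1/172158) = -120377/161586 - 74602/28693 = -15508616033/4636387098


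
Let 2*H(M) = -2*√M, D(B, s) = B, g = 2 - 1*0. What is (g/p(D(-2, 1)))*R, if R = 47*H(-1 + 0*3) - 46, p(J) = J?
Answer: 46 + 47*I ≈ 46.0 + 47.0*I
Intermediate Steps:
g = 2 (g = 2 + 0 = 2)
H(M) = -√M (H(M) = (-2*√M)/2 = -√M)
R = -46 - 47*I (R = 47*(-√(-1 + 0*3)) - 46 = 47*(-√(-1 + 0)) - 46 = 47*(-√(-1)) - 46 = 47*(-I) - 46 = -47*I - 46 = -46 - 47*I ≈ -46.0 - 47.0*I)
(g/p(D(-2, 1)))*R = (2/(-2))*(-46 - 47*I) = (2*(-½))*(-46 - 47*I) = -(-46 - 47*I) = 46 + 47*I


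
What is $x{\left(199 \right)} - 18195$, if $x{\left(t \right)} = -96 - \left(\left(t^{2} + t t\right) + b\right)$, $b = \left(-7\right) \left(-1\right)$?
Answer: $-97500$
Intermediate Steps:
$b = 7$
$x{\left(t \right)} = -103 - 2 t^{2}$ ($x{\left(t \right)} = -96 - \left(\left(t^{2} + t t\right) + 7\right) = -96 - \left(\left(t^{2} + t^{2}\right) + 7\right) = -96 - \left(2 t^{2} + 7\right) = -96 - \left(7 + 2 t^{2}\right) = -103 - 2 t^{2}$)
$x{\left(199 \right)} - 18195 = \left(-103 - 2 \cdot 199^{2}\right) - 18195 = \left(-103 - 79202\right) - 18195 = -79305 - 18195 = -97500$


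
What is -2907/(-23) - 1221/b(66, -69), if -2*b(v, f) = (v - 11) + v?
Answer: 37083/253 ≈ 146.57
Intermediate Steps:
b(v, f) = 11/2 - v (b(v, f) = -((v - 11) + v)/2 = -((-11 + v) + v)/2 = -(-11 + 2*v)/2 = 11/2 - v)
-2907/(-23) - 1221/b(66, -69) = -2907/(-23) - 1221/(11/2 - 1*66) = -2907*(-1/23) - 1221/(11/2 - 66) = 2907/23 - 1221/(-121/2) = 2907/23 - 1221*(-2/121) = 2907/23 + 222/11 = 37083/253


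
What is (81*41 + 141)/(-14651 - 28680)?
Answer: -3462/43331 ≈ -0.079897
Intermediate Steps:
(81*41 + 141)/(-14651 - 28680) = (3321 + 141)/(-43331) = 3462*(-1/43331) = -3462/43331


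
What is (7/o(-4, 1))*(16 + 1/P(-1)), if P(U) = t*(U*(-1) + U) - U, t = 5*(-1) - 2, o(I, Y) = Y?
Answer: 119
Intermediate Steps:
t = -7 (t = -5 - 2 = -7)
P(U) = -U (P(U) = -7*(U*(-1) + U) - U = -7*(-U + U) - U = -7*0 - U = 0 - U = -U)
(7/o(-4, 1))*(16 + 1/P(-1)) = (7/1)*(16 + 1/(-1*(-1))) = (7*1)*(16 + 1/1) = 7*(16 + 1) = 7*17 = 119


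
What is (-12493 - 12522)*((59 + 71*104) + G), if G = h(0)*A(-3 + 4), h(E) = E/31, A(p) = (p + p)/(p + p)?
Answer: -186186645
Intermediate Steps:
A(p) = 1 (A(p) = (2*p)/((2*p)) = (2*p)*(1/(2*p)) = 1)
h(E) = E/31 (h(E) = E*(1/31) = E/31)
G = 0 (G = ((1/31)*0)*1 = 0*1 = 0)
(-12493 - 12522)*((59 + 71*104) + G) = (-12493 - 12522)*((59 + 71*104) + 0) = -25015*((59 + 7384) + 0) = -25015*(7443 + 0) = -25015*7443 = -186186645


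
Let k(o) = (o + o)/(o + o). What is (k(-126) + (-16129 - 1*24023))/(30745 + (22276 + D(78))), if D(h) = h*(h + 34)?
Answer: -40151/61757 ≈ -0.65014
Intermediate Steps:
D(h) = h*(34 + h)
k(o) = 1 (k(o) = (2*o)/((2*o)) = (2*o)*(1/(2*o)) = 1)
(k(-126) + (-16129 - 1*24023))/(30745 + (22276 + D(78))) = (1 + (-16129 - 1*24023))/(30745 + (22276 + 78*(34 + 78))) = (1 + (-16129 - 24023))/(30745 + (22276 + 78*112)) = (1 - 40152)/(30745 + (22276 + 8736)) = -40151/(30745 + 31012) = -40151/61757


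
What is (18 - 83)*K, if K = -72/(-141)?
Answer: -1560/47 ≈ -33.191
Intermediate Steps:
K = 24/47 (K = -72*(-1/141) = 24/47 ≈ 0.51064)
(18 - 83)*K = (18 - 83)*(24/47) = -65*24/47 = -1560/47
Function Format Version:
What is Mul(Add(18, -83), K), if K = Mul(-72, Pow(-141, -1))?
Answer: Rational(-1560, 47) ≈ -33.191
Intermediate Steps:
K = Rational(24, 47) (K = Mul(-72, Rational(-1, 141)) = Rational(24, 47) ≈ 0.51064)
Mul(Add(18, -83), K) = Mul(Add(18, -83), Rational(24, 47)) = Mul(-65, Rational(24, 47)) = Rational(-1560, 47)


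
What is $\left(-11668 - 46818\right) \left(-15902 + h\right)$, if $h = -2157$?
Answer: $1056198674$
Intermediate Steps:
$\left(-11668 - 46818\right) \left(-15902 + h\right) = \left(-11668 - 46818\right) \left(-15902 - 2157\right) = \left(-58486\right) \left(-18059\right) = 1056198674$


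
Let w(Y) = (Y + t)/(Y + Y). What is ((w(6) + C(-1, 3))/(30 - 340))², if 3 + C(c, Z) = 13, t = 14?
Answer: 49/34596 ≈ 0.0014163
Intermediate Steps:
C(c, Z) = 10 (C(c, Z) = -3 + 13 = 10)
w(Y) = (14 + Y)/(2*Y) (w(Y) = (Y + 14)/(Y + Y) = (14 + Y)/((2*Y)) = (14 + Y)*(1/(2*Y)) = (14 + Y)/(2*Y))
((w(6) + C(-1, 3))/(30 - 340))² = (((½)*(14 + 6)/6 + 10)/(30 - 340))² = (((½)*(⅙)*20 + 10)/(-310))² = ((5/3 + 10)*(-1/310))² = ((35/3)*(-1/310))² = (-7/186)² = 49/34596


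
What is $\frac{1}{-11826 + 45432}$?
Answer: $\frac{1}{33606} \approx 2.9757 \cdot 10^{-5}$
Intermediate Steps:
$\frac{1}{-11826 + 45432} = \frac{1}{33606}$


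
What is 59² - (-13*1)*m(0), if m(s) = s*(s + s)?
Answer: 3481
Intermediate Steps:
m(s) = 2*s² (m(s) = s*(2*s) = 2*s²)
59² - (-13*1)*m(0) = 59² - (-13*1)*2*0² = 3481 - (-13)*2*0 = 3481 - (-13)*0 = 3481 - 1*0 = 3481 + 0 = 3481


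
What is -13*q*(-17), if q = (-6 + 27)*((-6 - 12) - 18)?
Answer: -167076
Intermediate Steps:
q = -756 (q = 21*(-18 - 18) = 21*(-36) = -756)
-13*q*(-17) = -13*(-756)*(-17) = 9828*(-17) = -167076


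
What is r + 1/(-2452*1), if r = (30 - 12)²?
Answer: 794447/2452 ≈ 324.00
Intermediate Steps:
r = 324 (r = 18² = 324)
r + 1/(-2452*1) = 324 + 1/(-2452*1) = 324 + 1/(-2452) = 324 - 1/2452 = 794447/2452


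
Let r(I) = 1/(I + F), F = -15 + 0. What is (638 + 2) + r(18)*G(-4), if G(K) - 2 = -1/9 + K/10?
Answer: 86467/135 ≈ 640.50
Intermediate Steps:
F = -15
G(K) = 17/9 + K/10 (G(K) = 2 + (-1/9 + K/10) = 17/9 + K/10)
r(I) = 1/(-15 + I) (r(I) = 1/(I - 15) = 1/(-15 + I))
(638 + 2) + r(18)*G(-4) = (638 + 2) + (17/9 + (1/10)*(-4))/(-15 + 18) = 640 + (17/9 - 2/5)/3 = 640 + (1/3)*(67/45) = 640 + 67/135 = 86467/135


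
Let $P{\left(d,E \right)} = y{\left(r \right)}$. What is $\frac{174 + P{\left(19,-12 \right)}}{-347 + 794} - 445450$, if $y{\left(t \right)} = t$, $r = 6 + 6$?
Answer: $- \frac{66371988}{149} \approx -4.4545 \cdot 10^{5}$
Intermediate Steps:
$r = 12$
$P{\left(d,E \right)} = 12$
$\frac{174 + P{\left(19,-12 \right)}}{-347 + 794} - 445450 = \frac{174 + 12}{-347 + 794} - 445450 = \frac{186}{447} - 445450 = 186 \cdot \frac{1}{447} - 445450 = \frac{62}{149} - 445450 = - \frac{66371988}{149}$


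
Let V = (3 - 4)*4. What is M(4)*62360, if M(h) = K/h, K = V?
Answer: -62360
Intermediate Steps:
V = -4 (V = -1*4 = -4)
K = -4
M(h) = -4/h
M(4)*62360 = -4/4*62360 = -4*¼*62360 = -1*62360 = -62360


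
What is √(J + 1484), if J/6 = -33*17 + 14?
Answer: I*√1798 ≈ 42.403*I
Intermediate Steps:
J = -3282 (J = 6*(-33*17 + 14) = 6*(-561 + 14) = 6*(-547) = -3282)
√(J + 1484) = √(-3282 + 1484) = √(-1798) = I*√1798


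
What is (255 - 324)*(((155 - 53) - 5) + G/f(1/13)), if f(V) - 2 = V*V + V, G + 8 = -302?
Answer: 629487/176 ≈ 3576.6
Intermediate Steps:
G = -310 (G = -8 - 302 = -310)
f(V) = 2 + V + V**2 (f(V) = 2 + (V*V + V) = 2 + (V**2 + V) = 2 + (V + V**2) = 2 + V + V**2)
(255 - 324)*(((155 - 53) - 5) + G/f(1/13)) = (255 - 324)*(((155 - 53) - 5) - 310/(2 + 1/13 + (1/13)**2)) = -69*((102 - 5) - 310/(2 + 1/13 + (1/13)**2)) = -69*(97 - 310/(2 + 1/13 + 1/169)) = -69*(97 - 310/352/169) = -69*(97 - 310*169/352) = -69*(97 - 26195/176) = -69*(-9123/176) = 629487/176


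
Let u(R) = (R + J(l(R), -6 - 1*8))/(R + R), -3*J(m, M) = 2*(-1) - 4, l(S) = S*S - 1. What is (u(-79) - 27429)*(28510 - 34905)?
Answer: 27714043475/158 ≈ 1.7541e+8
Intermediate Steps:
l(S) = -1 + S² (l(S) = S² - 1 = -1 + S²)
J(m, M) = 2 (J(m, M) = -(2*(-1) - 4)/3 = -(-2 - 4)/3 = -⅓*(-6) = 2)
u(R) = (2 + R)/(2*R) (u(R) = (R + 2)/(R + R) = (2 + R)/((2*R)) = (2 + R)*(1/(2*R)) = (2 + R)/(2*R))
(u(-79) - 27429)*(28510 - 34905) = ((½)*(2 - 79)/(-79) - 27429)*(28510 - 34905) = ((½)*(-1/79)*(-77) - 27429)*(-6395) = (77/158 - 27429)*(-6395) = -4333705/158*(-6395) = 27714043475/158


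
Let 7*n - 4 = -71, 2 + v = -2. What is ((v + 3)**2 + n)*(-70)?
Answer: 600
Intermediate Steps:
v = -4 (v = -2 - 2 = -4)
n = -67/7 (n = 4/7 + (1/7)*(-71) = 4/7 - 71/7 = -67/7 ≈ -9.5714)
((v + 3)**2 + n)*(-70) = ((-4 + 3)**2 - 67/7)*(-70) = ((-1)**2 - 67/7)*(-70) = (1 - 67/7)*(-70) = -60/7*(-70) = 600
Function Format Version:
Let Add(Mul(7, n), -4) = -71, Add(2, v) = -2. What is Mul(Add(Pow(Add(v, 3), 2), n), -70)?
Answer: 600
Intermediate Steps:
v = -4 (v = Add(-2, -2) = -4)
n = Rational(-67, 7) (n = Add(Rational(4, 7), Mul(Rational(1, 7), -71)) = Add(Rational(4, 7), Rational(-71, 7)) = Rational(-67, 7) ≈ -9.5714)
Mul(Add(Pow(Add(v, 3), 2), n), -70) = Mul(Add(Pow(Add(-4, 3), 2), Rational(-67, 7)), -70) = Mul(Add(Pow(-1, 2), Rational(-67, 7)), -70) = Mul(Add(1, Rational(-67, 7)), -70) = Mul(Rational(-60, 7), -70) = 600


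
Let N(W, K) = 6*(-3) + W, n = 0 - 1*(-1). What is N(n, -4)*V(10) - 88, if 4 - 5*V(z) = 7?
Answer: -389/5 ≈ -77.800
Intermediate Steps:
V(z) = -3/5 (V(z) = 4/5 - 1/5*7 = 4/5 - 7/5 = -3/5)
n = 1 (n = 0 + 1 = 1)
N(W, K) = -18 + W
N(n, -4)*V(10) - 88 = (-18 + 1)*(-3/5) - 88 = -17*(-3/5) - 88 = 51/5 - 88 = -389/5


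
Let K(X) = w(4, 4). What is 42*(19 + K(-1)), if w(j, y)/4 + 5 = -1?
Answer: -210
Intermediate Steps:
w(j, y) = -24 (w(j, y) = -20 + 4*(-1) = -20 - 4 = -24)
K(X) = -24
42*(19 + K(-1)) = 42*(19 - 24) = 42*(-5) = -210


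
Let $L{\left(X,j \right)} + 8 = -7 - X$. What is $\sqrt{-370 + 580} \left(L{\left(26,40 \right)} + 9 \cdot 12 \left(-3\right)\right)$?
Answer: $- 365 \sqrt{210} \approx -5289.4$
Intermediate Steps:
$L{\left(X,j \right)} = -15 - X$ ($L{\left(X,j \right)} = -8 - \left(7 + X\right) = -15 - X$)
$\sqrt{-370 + 580} \left(L{\left(26,40 \right)} + 9 \cdot 12 \left(-3\right)\right) = \sqrt{-370 + 580} \left(\left(-15 - 26\right) + 9 \cdot 12 \left(-3\right)\right) = \sqrt{210} \left(\left(-15 - 26\right) + 108 \left(-3\right)\right) = \sqrt{210} \left(-41 - 324\right) = \sqrt{210} \left(-365\right) = - 365 \sqrt{210}$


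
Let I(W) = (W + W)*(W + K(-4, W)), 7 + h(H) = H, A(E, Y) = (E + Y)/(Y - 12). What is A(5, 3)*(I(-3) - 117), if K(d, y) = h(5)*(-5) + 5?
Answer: 168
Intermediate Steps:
A(E, Y) = (E + Y)/(-12 + Y)
h(H) = -7 + H
K(d, y) = 15 (K(d, y) = (-7 + 5)*(-5) + 5 = -2*(-5) + 5 = 10 + 5 = 15)
I(W) = 2*W*(15 + W) (I(W) = (W + W)*(W + 15) = (2*W)*(15 + W) = 2*W*(15 + W))
A(5, 3)*(I(-3) - 117) = ((5 + 3)/(-12 + 3))*(2*(-3)*(15 - 3) - 117) = (8/(-9))*(2*(-3)*12 - 117) = (-⅑*8)*(-72 - 117) = -8/9*(-189) = 168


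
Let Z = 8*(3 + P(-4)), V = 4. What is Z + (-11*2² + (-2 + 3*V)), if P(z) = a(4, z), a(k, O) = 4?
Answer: 22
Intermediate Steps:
P(z) = 4
Z = 56 (Z = 8*(3 + 4) = 8*7 = 56)
Z + (-11*2² + (-2 + 3*V)) = 56 + (-11*2² + (-2 + 3*4)) = 56 + (-11*4 + (-2 + 12)) = 56 + (-44 + 10) = 56 - 34 = 22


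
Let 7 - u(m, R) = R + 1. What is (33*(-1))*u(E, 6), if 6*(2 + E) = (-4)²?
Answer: 0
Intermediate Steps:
E = ⅔ (E = -2 + (⅙)*(-4)² = -2 + (⅙)*16 = -2 + 8/3 = ⅔ ≈ 0.66667)
u(m, R) = 6 - R (u(m, R) = 7 - (R + 1) = 7 - (1 + R) = 7 + (-1 - R) = 6 - R)
(33*(-1))*u(E, 6) = (33*(-1))*(6 - 1*6) = -33*(6 - 6) = -33*0 = 0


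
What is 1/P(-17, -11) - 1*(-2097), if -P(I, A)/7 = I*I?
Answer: 4242230/2023 ≈ 2097.0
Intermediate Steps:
P(I, A) = -7*I**2 (P(I, A) = -7*I*I = -7*I**2)
1/P(-17, -11) - 1*(-2097) = 1/(-7*(-17)**2) - 1*(-2097) = 1/(-7*289) + 2097 = 1/(-2023) + 2097 = -1/2023 + 2097 = 4242230/2023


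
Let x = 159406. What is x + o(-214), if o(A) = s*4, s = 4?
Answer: 159422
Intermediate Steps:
o(A) = 16 (o(A) = 4*4 = 16)
x + o(-214) = 159406 + 16 = 159422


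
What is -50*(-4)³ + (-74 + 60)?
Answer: 3186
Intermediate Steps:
-50*(-4)³ + (-74 + 60) = -50*(-64) - 14 = 3200 - 14 = 3186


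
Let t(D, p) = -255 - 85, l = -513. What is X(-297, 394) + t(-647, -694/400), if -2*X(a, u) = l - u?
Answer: 227/2 ≈ 113.50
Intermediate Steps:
X(a, u) = 513/2 + u/2 (X(a, u) = -(-513 - u)/2 = 513/2 + u/2)
t(D, p) = -340
X(-297, 394) + t(-647, -694/400) = (513/2 + (½)*394) - 340 = (513/2 + 197) - 340 = 907/2 - 340 = 227/2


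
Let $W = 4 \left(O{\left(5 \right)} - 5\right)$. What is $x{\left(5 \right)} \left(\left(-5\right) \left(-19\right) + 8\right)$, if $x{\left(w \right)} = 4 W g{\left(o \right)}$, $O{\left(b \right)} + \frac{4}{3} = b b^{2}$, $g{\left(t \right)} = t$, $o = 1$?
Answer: $\frac{586688}{3} \approx 1.9556 \cdot 10^{5}$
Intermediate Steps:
$O{\left(b \right)} = - \frac{4}{3} + b^{3}$ ($O{\left(b \right)} = - \frac{4}{3} + b b^{2} = - \frac{4}{3} + b^{3}$)
$W = \frac{1424}{3}$ ($W = 4 \left(\left(- \frac{4}{3} + 5^{3}\right) - 5\right) = 4 \left(\left(- \frac{4}{3} + 125\right) - 5\right) = 4 \left(\frac{371}{3} - 5\right) = 4 \cdot \frac{356}{3} = \frac{1424}{3} \approx 474.67$)
$x{\left(w \right)} = \frac{5696}{3}$ ($x{\left(w \right)} = 4 \cdot \frac{1424}{3} \cdot 1 = \frac{5696}{3} \cdot 1 = \frac{5696}{3}$)
$x{\left(5 \right)} \left(\left(-5\right) \left(-19\right) + 8\right) = \frac{5696 \left(\left(-5\right) \left(-19\right) + 8\right)}{3} = \frac{5696 \left(95 + 8\right)}{3} = \frac{5696}{3} \cdot 103 = \frac{586688}{3}$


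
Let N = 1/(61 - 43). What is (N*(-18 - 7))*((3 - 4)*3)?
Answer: 25/6 ≈ 4.1667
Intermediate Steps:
N = 1/18 ≈ 0.055556
(N*(-18 - 7))*((3 - 4)*3) = ((-18 - 7)/18)*((3 - 4)*3) = ((1/18)*(-25))*(-1*3) = -25/18*(-3) = 25/6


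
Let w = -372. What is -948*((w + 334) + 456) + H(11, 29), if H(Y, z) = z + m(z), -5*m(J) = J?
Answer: -1981204/5 ≈ -3.9624e+5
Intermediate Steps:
m(J) = -J/5
H(Y, z) = 4*z/5 (H(Y, z) = z - z/5 = 4*z/5)
-948*((w + 334) + 456) + H(11, 29) = -948*((-372 + 334) + 456) + (4/5)*29 = -948*(-38 + 456) + 116/5 = -948*418 + 116/5 = -396264 + 116/5 = -1981204/5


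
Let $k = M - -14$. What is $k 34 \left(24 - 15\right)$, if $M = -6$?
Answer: $2448$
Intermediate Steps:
$k = 8$ ($k = -6 - -14 = -6 + 14 = 8$)
$k 34 \left(24 - 15\right) = 8 \cdot 34 \left(24 - 15\right) = 272 \left(24 - 15\right) = 272 \cdot 9 = 2448$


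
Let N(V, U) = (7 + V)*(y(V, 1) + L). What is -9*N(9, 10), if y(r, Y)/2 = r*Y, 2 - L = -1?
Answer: -3024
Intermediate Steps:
L = 3 (L = 2 - 1*(-1) = 2 + 1 = 3)
y(r, Y) = 2*Y*r (y(r, Y) = 2*(r*Y) = 2*(Y*r) = 2*Y*r)
N(V, U) = (3 + 2*V)*(7 + V) (N(V, U) = (7 + V)*(2*1*V + 3) = (7 + V)*(2*V + 3) = (7 + V)*(3 + 2*V) = (3 + 2*V)*(7 + V))
-9*N(9, 10) = -9*(21 + 2*9² + 17*9) = -9*(21 + 2*81 + 153) = -9*(21 + 162 + 153) = -9*336 = -3024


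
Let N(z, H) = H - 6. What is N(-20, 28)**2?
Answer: 484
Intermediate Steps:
N(z, H) = -6 + H
N(-20, 28)**2 = (-6 + 28)**2 = 22**2 = 484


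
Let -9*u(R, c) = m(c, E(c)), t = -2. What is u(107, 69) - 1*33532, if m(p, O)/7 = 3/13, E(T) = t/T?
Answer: -1307755/39 ≈ -33532.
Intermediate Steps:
E(T) = -2/T
m(p, O) = 21/13 (m(p, O) = 7*(3/13) = 21/13)
u(R, c) = -7/39 (u(R, c) = -⅑*21/13 = -7/39)
u(107, 69) - 1*33532 = -7/39 - 1*33532 = -7/39 - 33532 = -1307755/39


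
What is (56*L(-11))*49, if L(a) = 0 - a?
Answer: 30184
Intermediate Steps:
L(a) = -a
(56*L(-11))*49 = (56*(-1*(-11)))*49 = (56*11)*49 = 616*49 = 30184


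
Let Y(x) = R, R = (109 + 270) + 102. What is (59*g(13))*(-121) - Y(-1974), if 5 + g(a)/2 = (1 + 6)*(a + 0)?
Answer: -1228389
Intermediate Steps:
R = 481 (R = 379 + 102 = 481)
g(a) = -10 + 14*a (g(a) = -10 + 2*((1 + 6)*(a + 0)) = -10 + 2*(7*a) = -10 + 14*a)
Y(x) = 481
(59*g(13))*(-121) - Y(-1974) = (59*(-10 + 14*13))*(-121) - 1*481 = (59*(-10 + 182))*(-121) - 481 = (59*172)*(-121) - 481 = 10148*(-121) - 481 = -1227908 - 481 = -1228389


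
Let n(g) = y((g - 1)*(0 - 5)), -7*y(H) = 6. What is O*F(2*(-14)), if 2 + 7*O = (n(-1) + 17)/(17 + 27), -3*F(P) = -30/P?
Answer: 2515/30184 ≈ 0.083322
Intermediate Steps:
y(H) = -6/7 (y(H) = -1/7*6 = -6/7)
F(P) = 10/P (F(P) = -(-10)/P = 10/P)
n(g) = -6/7
O = -503/2156 (O = -2/7 + ((-6/7 + 17)/(17 + 27))/7 = -2/7 + ((113/7)/44)/7 = -2/7 + ((113/7)*(1/44))/7 = -2/7 + (1/7)*(113/308) = -2/7 + 113/2156 = -503/2156 ≈ -0.23330)
O*F(2*(-14)) = -2515/(1078*(2*(-14))) = -2515/(1078*(-28)) = -2515*(-1)/(1078*28) = -503/2156*(-5/14) = 2515/30184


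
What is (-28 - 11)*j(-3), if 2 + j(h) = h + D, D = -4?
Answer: 351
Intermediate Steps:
j(h) = -6 + h (j(h) = -2 + (h - 4) = -2 + (-4 + h) = -6 + h)
(-28 - 11)*j(-3) = (-28 - 11)*(-6 - 3) = -39*(-9) = 351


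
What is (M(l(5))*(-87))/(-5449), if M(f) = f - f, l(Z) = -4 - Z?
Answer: 0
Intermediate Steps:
M(f) = 0
(M(l(5))*(-87))/(-5449) = (0*(-87))/(-5449) = 0*(-1/5449) = 0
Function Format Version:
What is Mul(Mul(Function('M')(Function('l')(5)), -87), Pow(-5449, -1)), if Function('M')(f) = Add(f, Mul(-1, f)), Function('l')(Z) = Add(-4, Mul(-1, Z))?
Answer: 0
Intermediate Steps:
Function('M')(f) = 0
Mul(Mul(Function('M')(Function('l')(5)), -87), Pow(-5449, -1)) = Mul(Mul(0, -87), Pow(-5449, -1)) = Mul(0, Rational(-1, 5449)) = 0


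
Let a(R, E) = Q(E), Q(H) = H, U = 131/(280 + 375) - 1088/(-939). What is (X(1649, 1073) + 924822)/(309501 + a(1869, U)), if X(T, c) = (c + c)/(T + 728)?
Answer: 5160518733900/1727025482699 ≈ 2.9881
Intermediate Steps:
U = 6379/4695 (U = 131/655 - 1088*(-1/939) = 131*(1/655) + 1088/939 = ⅕ + 1088/939 = 6379/4695 ≈ 1.3587)
a(R, E) = E
X(T, c) = 2*c/(728 + T) (X(T, c) = (2*c)/(728 + T) = 2*c/(728 + T))
(X(1649, 1073) + 924822)/(309501 + a(1869, U)) = (2*1073/(728 + 1649) + 924822)/(309501 + 6379/4695) = (2*1073/2377 + 924822)/(1453113574/4695) = (2*1073*(1/2377) + 924822)*(4695/1453113574) = (2146/2377 + 924822)*(4695/1453113574) = (2198304040/2377)*(4695/1453113574) = 5160518733900/1727025482699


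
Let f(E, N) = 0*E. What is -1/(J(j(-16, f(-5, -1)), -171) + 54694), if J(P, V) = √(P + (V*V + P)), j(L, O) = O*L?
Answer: -1/54865 ≈ -1.8227e-5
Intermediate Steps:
f(E, N) = 0
j(L, O) = L*O
J(P, V) = √(V² + 2*P) (J(P, V) = √(P + (V² + P)) = √(P + (P + V²)) = √(V² + 2*P))
-1/(J(j(-16, f(-5, -1)), -171) + 54694) = -1/(√((-171)² + 2*(-16*0)) + 54694) = -1/(√(29241 + 2*0) + 54694) = -1/(√(29241 + 0) + 54694) = -1/(√29241 + 54694) = -1/(171 + 54694) = -1/54865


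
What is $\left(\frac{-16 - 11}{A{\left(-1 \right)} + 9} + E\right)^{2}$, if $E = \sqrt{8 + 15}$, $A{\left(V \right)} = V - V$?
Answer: $\left(-3 + \sqrt{23}\right)^{2} \approx 3.225$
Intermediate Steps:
$A{\left(V \right)} = 0$
$E = \sqrt{23} \approx 4.7958$
$\left(\frac{-16 - 11}{A{\left(-1 \right)} + 9} + E\right)^{2} = \left(\frac{-16 - 11}{0 + 9} + \sqrt{23}\right)^{2} = \left(- \frac{27}{9} + \sqrt{23}\right)^{2} = \left(\left(-27\right) \frac{1}{9} + \sqrt{23}\right)^{2} = \left(-3 + \sqrt{23}\right)^{2}$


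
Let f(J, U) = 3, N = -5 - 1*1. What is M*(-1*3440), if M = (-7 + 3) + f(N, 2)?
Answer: 3440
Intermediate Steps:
N = -6 (N = -5 - 1 = -6)
M = -1 (M = (-7 + 3) + 3 = -4 + 3 = -1)
M*(-1*3440) = -(-1)*3440 = -1*(-3440) = 3440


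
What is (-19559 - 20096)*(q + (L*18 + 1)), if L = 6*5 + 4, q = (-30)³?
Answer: 1046376485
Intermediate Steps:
q = -27000
L = 34 (L = 30 + 4 = 34)
(-19559 - 20096)*(q + (L*18 + 1)) = (-19559 - 20096)*(-27000 + (34*18 + 1)) = -39655*(-27000 + (612 + 1)) = -39655*(-27000 + 613) = -39655*(-26387) = 1046376485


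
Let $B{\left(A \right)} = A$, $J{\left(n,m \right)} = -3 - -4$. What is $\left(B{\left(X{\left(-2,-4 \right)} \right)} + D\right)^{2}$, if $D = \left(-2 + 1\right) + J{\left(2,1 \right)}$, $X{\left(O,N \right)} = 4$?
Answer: $16$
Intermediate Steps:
$J{\left(n,m \right)} = 1$ ($J{\left(n,m \right)} = -3 + 4 = 1$)
$D = 0$ ($D = \left(-2 + 1\right) + 1 = -1 + 1 = 0$)
$\left(B{\left(X{\left(-2,-4 \right)} \right)} + D\right)^{2} = \left(4 + 0\right)^{2} = 4^{2} = 16$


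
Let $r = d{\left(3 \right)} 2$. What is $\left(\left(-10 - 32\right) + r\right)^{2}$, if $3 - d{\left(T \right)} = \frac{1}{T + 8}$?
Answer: $\frac{158404}{121} \approx 1309.1$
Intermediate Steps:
$d{\left(T \right)} = 3 - \frac{1}{8 + T}$ ($d{\left(T \right)} = 3 - \frac{1}{T + 8} = 3 - \frac{1}{8 + T}$)
$r = \frac{64}{11}$ ($r = \frac{23 + 3 \cdot 3}{8 + 3} \cdot 2 = \frac{23 + 9}{11} \cdot 2 = \frac{1}{11} \cdot 32 \cdot 2 = \frac{32}{11} \cdot 2 = \frac{64}{11} \approx 5.8182$)
$\left(\left(-10 - 32\right) + r\right)^{2} = \left(\left(-10 - 32\right) + \frac{64}{11}\right)^{2} = \left(-42 + \frac{64}{11}\right)^{2} = \left(- \frac{398}{11}\right)^{2} = \frac{158404}{121}$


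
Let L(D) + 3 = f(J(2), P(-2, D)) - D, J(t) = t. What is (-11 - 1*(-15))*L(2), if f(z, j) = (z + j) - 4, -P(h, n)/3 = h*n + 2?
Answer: -4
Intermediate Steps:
P(h, n) = -6 - 3*h*n (P(h, n) = -3*(h*n + 2) = -3*(2 + h*n) = -6 - 3*h*n)
f(z, j) = -4 + j + z (f(z, j) = (j + z) - 4 = -4 + j + z)
L(D) = -11 + 5*D (L(D) = -3 + ((-4 + (-6 - 3*(-2)*D) + 2) - D) = -3 + ((-4 + (-6 + 6*D) + 2) - D) = -3 + ((-8 + 6*D) - D) = -3 + (-8 + 5*D) = -11 + 5*D)
(-11 - 1*(-15))*L(2) = (-11 - 1*(-15))*(-11 + 5*2) = (-11 + 15)*(-11 + 10) = 4*(-1) = -4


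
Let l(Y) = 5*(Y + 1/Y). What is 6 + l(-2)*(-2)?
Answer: 31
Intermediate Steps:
l(Y) = 5*Y + 5/Y
6 + l(-2)*(-2) = 6 + (5*(-2) + 5/(-2))*(-2) = 6 + (-10 + 5*(-½))*(-2) = 6 + (-10 - 5/2)*(-2) = 6 - 25/2*(-2) = 6 + 25 = 31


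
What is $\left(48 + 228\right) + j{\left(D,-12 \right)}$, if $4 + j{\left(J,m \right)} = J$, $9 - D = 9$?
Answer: $272$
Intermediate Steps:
$D = 0$ ($D = 9 - 9 = 0$)
$j{\left(J,m \right)} = -4 + J$
$\left(48 + 228\right) + j{\left(D,-12 \right)} = \left(48 + 228\right) + \left(-4 + 0\right) = 276 - 4 = 272$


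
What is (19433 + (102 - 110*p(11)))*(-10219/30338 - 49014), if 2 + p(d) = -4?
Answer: -389998745785/394 ≈ -9.8984e+8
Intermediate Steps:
p(d) = -6 (p(d) = -2 - 4 = -6)
(19433 + (102 - 110*p(11)))*(-10219/30338 - 49014) = (19433 + (102 - 110*(-6)))*(-10219/30338 - 49014) = (19433 + (102 + 660))*(-10219*1/30338 - 49014) = (19433 + 762)*(-929/2758 - 49014) = 20195*(-135181541/2758) = -389998745785/394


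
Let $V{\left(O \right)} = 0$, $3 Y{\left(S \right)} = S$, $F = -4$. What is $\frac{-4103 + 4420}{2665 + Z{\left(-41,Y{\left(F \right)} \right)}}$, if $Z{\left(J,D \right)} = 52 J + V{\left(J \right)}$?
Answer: $\frac{317}{533} \approx 0.59475$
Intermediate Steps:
$Y{\left(S \right)} = \frac{S}{3}$
$Z{\left(J,D \right)} = 52 J$ ($Z{\left(J,D \right)} = 52 J + 0 = 52 J$)
$\frac{-4103 + 4420}{2665 + Z{\left(-41,Y{\left(F \right)} \right)}} = \frac{-4103 + 4420}{2665 + 52 \left(-41\right)} = \frac{317}{2665 - 2132} = \frac{317}{533}$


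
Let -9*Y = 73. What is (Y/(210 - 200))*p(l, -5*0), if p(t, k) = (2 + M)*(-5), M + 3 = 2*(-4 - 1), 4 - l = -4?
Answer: -803/18 ≈ -44.611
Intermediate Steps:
Y = -73/9 (Y = -⅑*73 = -73/9 ≈ -8.1111)
l = 8 (l = 4 - 1*(-4) = 4 + 4 = 8)
M = -13 (M = -3 + 2*(-4 - 1) = -3 + 2*(-5) = -3 - 10 = -13)
p(t, k) = 55 (p(t, k) = (2 - 13)*(-5) = -11*(-5) = 55)
(Y/(210 - 200))*p(l, -5*0) = (-73/9/(210 - 200))*55 = (-73/9/10)*55 = ((⅒)*(-73/9))*55 = -73/90*55 = -803/18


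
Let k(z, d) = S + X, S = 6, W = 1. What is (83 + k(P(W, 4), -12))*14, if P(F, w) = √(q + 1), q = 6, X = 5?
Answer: 1316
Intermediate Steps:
P(F, w) = √7 (P(F, w) = √(6 + 1) = √7)
k(z, d) = 11 (k(z, d) = 6 + 5 = 11)
(83 + k(P(W, 4), -12))*14 = (83 + 11)*14 = 94*14 = 1316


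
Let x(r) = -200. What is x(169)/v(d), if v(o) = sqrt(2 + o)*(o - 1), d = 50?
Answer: -100*sqrt(13)/637 ≈ -0.56602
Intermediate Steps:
v(o) = sqrt(2 + o)*(-1 + o)
x(169)/v(d) = -200*1/((-1 + 50)*sqrt(2 + 50)) = -200*sqrt(13)/1274 = -100*sqrt(13)/637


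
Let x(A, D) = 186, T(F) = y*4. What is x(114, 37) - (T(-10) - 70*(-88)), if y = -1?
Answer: -5970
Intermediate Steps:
T(F) = -4 (T(F) = -1*4 = -4)
x(114, 37) - (T(-10) - 70*(-88)) = 186 - (-4 - 70*(-88)) = 186 - (-4 + 6160) = 186 - 1*6156 = 186 - 6156 = -5970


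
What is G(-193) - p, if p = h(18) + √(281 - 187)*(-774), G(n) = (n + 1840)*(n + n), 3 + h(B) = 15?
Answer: -635754 + 774*√94 ≈ -6.2825e+5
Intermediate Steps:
h(B) = 12 (h(B) = -3 + 15 = 12)
G(n) = 2*n*(1840 + n) (G(n) = (1840 + n)*(2*n) = 2*n*(1840 + n))
p = 12 - 774*√94 (p = 12 + √(281 - 187)*(-774) = 12 + √94*(-774) = 12 - 774*√94 ≈ -7492.2)
G(-193) - p = 2*(-193)*(1840 - 193) - (12 - 774*√94) = 2*(-193)*1647 + (-12 + 774*√94) = -635742 + (-12 + 774*√94) = -635754 + 774*√94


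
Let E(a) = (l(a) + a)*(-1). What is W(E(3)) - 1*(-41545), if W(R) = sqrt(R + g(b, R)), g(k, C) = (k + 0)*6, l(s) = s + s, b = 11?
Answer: 41545 + sqrt(57) ≈ 41553.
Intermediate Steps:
l(s) = 2*s
E(a) = -3*a (E(a) = (2*a + a)*(-1) = (3*a)*(-1) = -3*a)
g(k, C) = 6*k (g(k, C) = k*6 = 6*k)
W(R) = sqrt(66 + R) (W(R) = sqrt(R + 6*11) = sqrt(R + 66) = sqrt(66 + R))
W(E(3)) - 1*(-41545) = sqrt(66 - 3*3) - 1*(-41545) = sqrt(66 - 9) + 41545 = sqrt(57) + 41545 = 41545 + sqrt(57)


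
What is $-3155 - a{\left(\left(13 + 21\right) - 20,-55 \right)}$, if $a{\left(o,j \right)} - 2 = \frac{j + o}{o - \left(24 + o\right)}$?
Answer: $- \frac{75809}{24} \approx -3158.7$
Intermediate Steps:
$a{\left(o,j \right)} = 2 - \frac{j}{24} - \frac{o}{24}$ ($a{\left(o,j \right)} = 2 + \frac{j + o}{o - \left(24 + o\right)} = 2 + \frac{j + o}{-24} = 2 + \left(j + o\right) \left(- \frac{1}{24}\right) = 2 - \left(\frac{j}{24} + \frac{o}{24}\right) = 2 - \frac{j}{24} - \frac{o}{24}$)
$-3155 - a{\left(\left(13 + 21\right) - 20,-55 \right)} = -3155 - \left(2 - - \frac{55}{24} - \frac{\left(13 + 21\right) - 20}{24}\right) = -3155 - \left(2 + \frac{55}{24} - \frac{34 - 20}{24}\right) = -3155 - \left(2 + \frac{55}{24} - \frac{7}{12}\right) = -3155 - \frac{89}{24} = - \frac{75809}{24}$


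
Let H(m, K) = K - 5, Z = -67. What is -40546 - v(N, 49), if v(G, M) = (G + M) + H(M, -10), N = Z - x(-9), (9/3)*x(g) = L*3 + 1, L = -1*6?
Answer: -121556/3 ≈ -40519.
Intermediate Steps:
L = -6
H(m, K) = -5 + K
x(g) = -17/3 (x(g) = (-6*3 + 1)/3 = (-18 + 1)/3 = (⅓)*(-17) = -17/3)
N = -184/3 (N = -67 - 1*(-17/3) = -67 + 17/3 = -184/3 ≈ -61.333)
v(G, M) = -15 + G + M (v(G, M) = (G + M) + (-5 - 10) = (G + M) - 15 = -15 + G + M)
-40546 - v(N, 49) = -40546 - (-15 - 184/3 + 49) = -40546 - 1*(-82/3) = -40546 + 82/3 = -121556/3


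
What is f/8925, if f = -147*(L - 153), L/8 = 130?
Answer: -6209/425 ≈ -14.609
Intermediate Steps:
L = 1040 (L = 8*130 = 1040)
f = -130389 (f = -147*(1040 - 153) = -147*887 = -130389)
f/8925 = -130389/8925 = -130389*1/8925 = -6209/425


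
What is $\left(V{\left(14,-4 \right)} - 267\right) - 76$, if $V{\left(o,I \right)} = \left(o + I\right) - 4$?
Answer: $-337$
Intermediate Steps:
$V{\left(o,I \right)} = -4 + I + o$ ($V{\left(o,I \right)} = \left(I + o\right) - 4 = -4 + I + o$)
$\left(V{\left(14,-4 \right)} - 267\right) - 76 = \left(\left(-4 - 4 + 14\right) - 267\right) - 76 = \left(6 - 267\right) - 76 = -261 - 76 = -337$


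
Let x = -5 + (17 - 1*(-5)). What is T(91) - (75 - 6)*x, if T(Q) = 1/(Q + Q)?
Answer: -213485/182 ≈ -1173.0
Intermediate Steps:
x = 17 (x = -5 + (17 + 5) = -5 + 22 = 17)
T(Q) = 1/(2*Q)
T(91) - (75 - 6)*x = (½)/91 - (75 - 6)*17 = (½)*(1/91) - 69*17 = 1/182 - 1*1173 = 1/182 - 1173 = -213485/182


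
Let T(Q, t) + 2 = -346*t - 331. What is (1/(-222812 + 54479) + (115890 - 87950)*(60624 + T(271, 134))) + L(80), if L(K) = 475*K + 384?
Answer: 65508262220411/168333 ≈ 3.8916e+8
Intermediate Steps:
T(Q, t) = -333 - 346*t (T(Q, t) = -2 + (-346*t - 331) = -2 + (-331 - 346*t) = -333 - 346*t)
L(K) = 384 + 475*K
(1/(-222812 + 54479) + (115890 - 87950)*(60624 + T(271, 134))) + L(80) = (1/(-222812 + 54479) + (115890 - 87950)*(60624 + (-333 - 346*134))) + (384 + 475*80) = (1/(-168333) + 27940*(60624 + (-333 - 46364))) + (384 + 38000) = (-1/168333 + 27940*(60624 - 46697)) + 38384 = (-1/168333 + 27940*13927) + 38384 = (-1/168333 + 389120380) + 38384 = 65501800926539/168333 + 38384 = 65508262220411/168333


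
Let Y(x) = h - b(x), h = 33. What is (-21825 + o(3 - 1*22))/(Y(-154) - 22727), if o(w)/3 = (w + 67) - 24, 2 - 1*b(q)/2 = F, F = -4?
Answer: 21753/22706 ≈ 0.95803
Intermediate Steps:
b(q) = 12 (b(q) = 4 - 2*(-4) = 4 + 8 = 12)
Y(x) = 21 (Y(x) = 33 - 1*12 = 33 - 12 = 21)
o(w) = 129 + 3*w (o(w) = 3*((w + 67) - 24) = 3*((67 + w) - 24) = 3*(43 + w) = 129 + 3*w)
(-21825 + o(3 - 1*22))/(Y(-154) - 22727) = (-21825 + (129 + 3*(3 - 1*22)))/(21 - 22727) = (-21825 + (129 + 3*(3 - 22)))/(-22706) = (-21825 + (129 + 3*(-19)))*(-1/22706) = (-21825 + (129 - 57))*(-1/22706) = (-21825 + 72)*(-1/22706) = -21753*(-1/22706) = 21753/22706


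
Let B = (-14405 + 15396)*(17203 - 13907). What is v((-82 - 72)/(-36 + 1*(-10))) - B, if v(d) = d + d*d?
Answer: -1727884044/529 ≈ -3.2663e+6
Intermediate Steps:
v(d) = d + d²
B = 3266336 (B = 991*3296 = 3266336)
v((-82 - 72)/(-36 + 1*(-10))) - B = ((-82 - 72)/(-36 + 1*(-10)))*(1 + (-82 - 72)/(-36 + 1*(-10))) - 1*3266336 = (-154/(-36 - 10))*(1 - 154/(-36 - 10)) - 3266336 = (-154/(-46))*(1 - 154/(-46)) - 3266336 = (-154*(-1/46))*(1 - 154*(-1/46)) - 3266336 = 77*(1 + 77/23)/23 - 3266336 = (77/23)*(100/23) - 3266336 = 7700/529 - 3266336 = -1727884044/529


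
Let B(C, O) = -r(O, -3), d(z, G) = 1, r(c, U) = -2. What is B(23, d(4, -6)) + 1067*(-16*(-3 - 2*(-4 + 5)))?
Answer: 85362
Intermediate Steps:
B(C, O) = 2 (B(C, O) = -1*(-2) = 2)
B(23, d(4, -6)) + 1067*(-16*(-3 - 2*(-4 + 5))) = 2 + 1067*(-16*(-3 - 2*(-4 + 5))) = 2 + 1067*(-16*(-3 - 2*1)) = 2 + 1067*(-16*(-3 - 2)) = 2 + 1067*(-16*(-5)) = 2 + 1067*80 = 2 + 85360 = 85362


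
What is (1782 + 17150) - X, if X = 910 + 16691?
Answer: 1331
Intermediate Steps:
X = 17601
(1782 + 17150) - X = (1782 + 17150) - 1*17601 = 18932 - 17601 = 1331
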